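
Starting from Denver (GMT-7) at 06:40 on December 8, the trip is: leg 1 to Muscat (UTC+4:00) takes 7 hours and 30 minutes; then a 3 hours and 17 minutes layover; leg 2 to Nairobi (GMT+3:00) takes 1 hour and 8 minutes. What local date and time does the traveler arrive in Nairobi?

Convert departure to UTC: 06:40 + 7:00 = 13:40 UTC on Dec 8.
Add 7 hours and 30 minutes leg 1 → 21:10 UTC.
Add 3 hours 17 minutes layover in Muscat → 00:27 UTC (Dec 9).
Add 1 hour and 8 minutes leg 2 → 01:35 UTC.
Nairobi is UTC+3:00, so local arrival = 01:35 + 3:00 = 04:35 on Dec 9.

04:35 on Dec 9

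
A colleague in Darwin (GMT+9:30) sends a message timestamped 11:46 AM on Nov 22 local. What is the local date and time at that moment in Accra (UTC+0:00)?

In UTC: 11:46 AM − 9:30 = 2:16 AM on Nov 22.
Accra is UTC+0, so it is 2:16 AM on Nov 22.

2:16 AM on November 22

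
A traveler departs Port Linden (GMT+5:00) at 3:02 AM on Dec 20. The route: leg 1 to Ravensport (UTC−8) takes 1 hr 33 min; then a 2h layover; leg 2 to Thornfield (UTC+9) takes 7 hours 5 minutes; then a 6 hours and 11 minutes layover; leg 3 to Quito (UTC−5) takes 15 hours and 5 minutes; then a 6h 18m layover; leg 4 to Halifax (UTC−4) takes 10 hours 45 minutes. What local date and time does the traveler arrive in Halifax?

6:59 PM on December 21

Convert departure to UTC: 3:02 AM − 5:00 = 10:02 PM UTC on Dec 19.
Add 1 hour 33 minutes leg 1 → 11:35 PM UTC.
Add 2 hours layover in Ravensport → 1:35 AM UTC (Dec 20).
Add 7 hours 5 minutes leg 2 → 8:40 AM UTC.
Add 6 hours 11 minutes layover in Thornfield → 2:51 PM UTC.
Add 15 hours 5 minutes leg 3 → 5:56 AM UTC (Dec 21).
Add 6 hours and 18 minutes layover in Quito → 12:14 PM UTC.
Add 10 hours 45 minutes leg 4 → 10:59 PM UTC.
Halifax is UTC−4:00, so local arrival = 10:59 PM − 4:00 = 6:59 PM on Dec 21.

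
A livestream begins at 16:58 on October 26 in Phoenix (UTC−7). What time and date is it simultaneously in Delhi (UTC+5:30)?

05:28 on October 27

Delhi is 12:30 ahead of Phoenix.
Shift by the zone difference: 16:58 + 12:30 = 05:28 on Oct 27 in Delhi.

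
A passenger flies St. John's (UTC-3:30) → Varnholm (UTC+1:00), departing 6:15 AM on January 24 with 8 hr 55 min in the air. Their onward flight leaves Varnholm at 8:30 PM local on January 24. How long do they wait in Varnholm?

Convert departure to UTC: 6:15 AM + 3:30 = 9:45 AM UTC on Jan 24.
Add 8 hours 55 minutes flight time → 6:40 PM UTC.
Varnholm is UTC+1:00, so local arrival = 6:40 PM + 1:00 = 7:40 PM on Jan 24.
Layover = 8:30 PM − 7:40 PM = 50 minutes.

50 minutes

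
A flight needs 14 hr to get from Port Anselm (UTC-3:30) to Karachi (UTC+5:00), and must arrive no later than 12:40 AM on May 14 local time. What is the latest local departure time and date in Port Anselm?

2:10 AM on May 13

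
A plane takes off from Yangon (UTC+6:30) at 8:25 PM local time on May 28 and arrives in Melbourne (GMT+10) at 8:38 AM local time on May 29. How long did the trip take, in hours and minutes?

Departure in UTC: 8:25 PM − 6:30 = 1:55 PM on May 28.
Arrival in UTC: 8:38 AM − 10:00 = 10:38 PM on May 28.
Elapsed = 10:38 PM − 1:55 PM = 8 hours 43 minutes.

8 hours 43 minutes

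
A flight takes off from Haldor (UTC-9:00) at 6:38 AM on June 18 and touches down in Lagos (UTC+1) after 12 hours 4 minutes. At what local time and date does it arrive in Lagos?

4:42 AM on Jun 19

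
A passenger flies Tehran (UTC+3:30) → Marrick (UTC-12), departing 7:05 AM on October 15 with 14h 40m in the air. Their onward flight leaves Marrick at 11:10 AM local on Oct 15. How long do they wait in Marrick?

Convert departure to UTC: 7:05 AM − 3:30 = 3:35 AM UTC on Oct 15.
Add 14 hours and 40 minutes flight time → 6:15 PM UTC.
Marrick is UTC−12:00, so local arrival = 6:15 PM − 12:00 = 6:15 AM on Oct 15.
Layover = 11:10 AM − 6:15 AM = 4 hours 55 minutes.

4 hours 55 minutes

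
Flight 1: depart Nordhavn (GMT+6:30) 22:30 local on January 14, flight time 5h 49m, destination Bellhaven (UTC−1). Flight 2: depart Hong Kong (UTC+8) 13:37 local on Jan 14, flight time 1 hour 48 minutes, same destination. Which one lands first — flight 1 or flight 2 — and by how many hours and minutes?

the second, by 14 hours 24 minutes

Flight 1 in UTC: 22:30 − 6:30 = 16:00 on Jan 14.
+5 hours 49 minutes → arrive 21:49 UTC on Jan 14.
Flight 2 in UTC: 13:37 − 8:00 = 05:37 on Jan 14.
+1 hour 48 minutes → arrive 07:25 UTC on Jan 14.
Flight 2 lands earlier by 14 hours 24 minutes.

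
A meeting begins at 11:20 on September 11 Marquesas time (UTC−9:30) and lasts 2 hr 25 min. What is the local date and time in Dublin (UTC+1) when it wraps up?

00:15 on Sep 12

Convert start to UTC: 11:20 + 9:30 = 20:50 UTC on Sep 11.
Add 2 hours 25 minutes duration → 23:15 UTC.
Dublin is UTC+1:00, so local end time = 23:15 + 1:00 = 00:15 on Sep 12.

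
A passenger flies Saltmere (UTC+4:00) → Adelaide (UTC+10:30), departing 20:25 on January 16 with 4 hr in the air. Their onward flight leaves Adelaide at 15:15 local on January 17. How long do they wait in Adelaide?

8 hours 20 minutes

Convert departure to UTC: 20:25 − 4:00 = 16:25 UTC on Jan 16.
Add 4 hours flight time → 20:25 UTC.
Adelaide is UTC+10:30, so local arrival = 20:25 + 10:30 = 06:55 on Jan 17.
Layover = 15:15 − 06:55 = 8 hours 20 minutes.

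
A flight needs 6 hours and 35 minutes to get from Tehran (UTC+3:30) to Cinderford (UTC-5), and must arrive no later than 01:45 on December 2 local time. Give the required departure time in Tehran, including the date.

03:40 on December 2

Target arrival in UTC: 01:45 + 5:00 = 06:45 on Dec 2.
Subtract 6 hours 35 minutes → departure 00:10 UTC on Dec 2.
Tehran is UTC+3:30: 00:10 + 3:30 = 03:40 on Dec 2.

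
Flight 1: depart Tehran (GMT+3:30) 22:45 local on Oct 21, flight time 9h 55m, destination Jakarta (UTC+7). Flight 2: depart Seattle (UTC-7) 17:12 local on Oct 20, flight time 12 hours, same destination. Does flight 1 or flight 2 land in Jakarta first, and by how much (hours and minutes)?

Flight 1 in UTC: 22:45 − 3:30 = 19:15 on Oct 21.
+9 hours 55 minutes → arrive 05:10 UTC on Oct 22.
Flight 2 in UTC: 17:12 + 7:00 = 00:12 on Oct 21.
+12 hours → arrive 12:12 UTC on Oct 21.
Flight 2 lands earlier by 16 hours 58 minutes.

the second, by 16 hours 58 minutes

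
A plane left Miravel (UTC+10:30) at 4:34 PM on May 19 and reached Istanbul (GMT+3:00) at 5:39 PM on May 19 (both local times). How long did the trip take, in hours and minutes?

Departure in UTC: 4:34 PM − 10:30 = 6:04 AM on May 19.
Arrival in UTC: 5:39 PM − 3:00 = 2:39 PM on May 19.
Elapsed = 2:39 PM − 6:04 AM = 8 hours 35 minutes.

8 hours 35 minutes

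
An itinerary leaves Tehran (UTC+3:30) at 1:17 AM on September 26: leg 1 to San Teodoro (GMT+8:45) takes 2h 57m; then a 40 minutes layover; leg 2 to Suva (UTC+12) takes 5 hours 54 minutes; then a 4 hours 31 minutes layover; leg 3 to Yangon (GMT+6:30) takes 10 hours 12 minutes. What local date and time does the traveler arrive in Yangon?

Convert departure to UTC: 1:17 AM − 3:30 = 9:47 PM UTC on Sep 25.
Add 2 hours and 57 minutes leg 1 → 12:44 AM UTC (Sep 26).
Add 40 minutes layover in San Teodoro → 1:24 AM UTC.
Add 5 hours 54 minutes leg 2 → 7:18 AM UTC.
Add 4 hours and 31 minutes layover in Suva → 11:49 AM UTC.
Add 10 hours and 12 minutes leg 3 → 10:01 PM UTC.
Yangon is UTC+6:30, so local arrival = 10:01 PM + 6:30 = 4:31 AM on Sep 27.

4:31 AM on Sep 27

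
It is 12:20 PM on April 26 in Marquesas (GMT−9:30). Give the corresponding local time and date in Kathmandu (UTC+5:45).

3:35 AM on April 27

Kathmandu is 15:15 ahead of Marquesas.
Shift by the zone difference: 12:20 PM + 15:15 = 3:35 AM on Apr 27 in Kathmandu.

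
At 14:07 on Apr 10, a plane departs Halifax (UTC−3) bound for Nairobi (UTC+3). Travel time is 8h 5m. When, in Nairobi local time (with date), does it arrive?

Convert departure to UTC: 14:07 + 3:00 = 17:07 UTC on Apr 10.
Add 8 hours 5 minutes travel time → 01:12 UTC (Apr 11).
Nairobi is UTC+3:00, so local arrival = 01:12 + 3:00 = 04:12 on Apr 11.

04:12 on April 11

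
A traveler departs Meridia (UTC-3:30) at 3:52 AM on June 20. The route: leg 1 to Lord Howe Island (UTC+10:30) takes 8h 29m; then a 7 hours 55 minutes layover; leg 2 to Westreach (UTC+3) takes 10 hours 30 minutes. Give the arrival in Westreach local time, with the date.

Convert departure to UTC: 3:52 AM + 3:30 = 7:22 AM UTC on Jun 20.
Add 8 hours 29 minutes leg 1 → 3:51 PM UTC.
Add 7 hours and 55 minutes layover in Lord Howe Island → 11:46 PM UTC.
Add 10 hours 30 minutes leg 2 → 10:16 AM UTC (Jun 21).
Westreach is UTC+3:00, so local arrival = 10:16 AM + 3:00 = 1:16 PM on Jun 21.

1:16 PM on June 21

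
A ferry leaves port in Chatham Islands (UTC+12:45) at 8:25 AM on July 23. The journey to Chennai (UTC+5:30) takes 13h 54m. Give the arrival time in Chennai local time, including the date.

3:04 PM on July 23

Convert departure to UTC: 8:25 AM − 12:45 = 7:40 PM UTC on Jul 22.
Add 13 hours 54 minutes travel time → 9:34 AM UTC (Jul 23).
Chennai is UTC+5:30, so local arrival = 9:34 AM + 5:30 = 3:04 PM on Jul 23.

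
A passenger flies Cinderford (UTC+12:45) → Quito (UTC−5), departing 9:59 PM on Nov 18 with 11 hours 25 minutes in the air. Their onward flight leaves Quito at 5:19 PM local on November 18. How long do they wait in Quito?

Convert departure to UTC: 9:59 PM − 12:45 = 9:14 AM UTC on Nov 18.
Add 11 hours and 25 minutes flight time → 8:39 PM UTC.
Quito is UTC−5:00, so local arrival = 8:39 PM − 5:00 = 3:39 PM on Nov 18.
Layover = 5:19 PM − 3:39 PM = 1 hour 40 minutes.

1 hour 40 minutes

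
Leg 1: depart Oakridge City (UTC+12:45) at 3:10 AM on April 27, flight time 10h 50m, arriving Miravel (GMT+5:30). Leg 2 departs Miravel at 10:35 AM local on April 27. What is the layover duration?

Convert departure to UTC: 3:10 AM − 12:45 = 2:25 PM UTC on Apr 26.
Add 10 hours 50 minutes flight time → 1:15 AM UTC (Apr 27).
Miravel is UTC+5:30, so local arrival = 1:15 AM + 5:30 = 6:45 AM on Apr 27.
Layover = 10:35 AM − 6:45 AM = 3 hours 50 minutes.

3 hours 50 minutes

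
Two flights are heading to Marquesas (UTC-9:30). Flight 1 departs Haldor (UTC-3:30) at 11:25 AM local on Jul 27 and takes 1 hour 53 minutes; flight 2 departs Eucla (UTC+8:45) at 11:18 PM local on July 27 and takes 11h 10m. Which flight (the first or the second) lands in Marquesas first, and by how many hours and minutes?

the first, by 8 hours 55 minutes

Flight 1 in UTC: 11:25 AM + 3:30 = 2:55 PM on Jul 27.
+1 hour 53 minutes → arrive 4:48 PM UTC on Jul 27.
Flight 2 in UTC: 11:18 PM − 8:45 = 2:33 PM on Jul 27.
+11 hours and 10 minutes → arrive 1:43 AM UTC on Jul 28.
Flight 1 lands earlier by 8 hours 55 minutes.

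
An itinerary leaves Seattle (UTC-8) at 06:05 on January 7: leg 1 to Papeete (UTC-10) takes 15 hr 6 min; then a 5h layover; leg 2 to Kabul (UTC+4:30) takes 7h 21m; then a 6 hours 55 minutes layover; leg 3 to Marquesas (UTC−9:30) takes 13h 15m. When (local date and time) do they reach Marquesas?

Convert departure to UTC: 06:05 + 8:00 = 14:05 UTC on Jan 7.
Add 15 hours and 6 minutes leg 1 → 05:11 UTC (Jan 8).
Add 5 hours layover in Papeete → 10:11 UTC.
Add 7 hours 21 minutes leg 2 → 17:32 UTC.
Add 6 hours 55 minutes layover in Kabul → 00:27 UTC (Jan 9).
Add 13 hours and 15 minutes leg 3 → 13:42 UTC.
Marquesas is UTC−9:30, so local arrival = 13:42 − 9:30 = 04:12 on Jan 9.

04:12 on January 9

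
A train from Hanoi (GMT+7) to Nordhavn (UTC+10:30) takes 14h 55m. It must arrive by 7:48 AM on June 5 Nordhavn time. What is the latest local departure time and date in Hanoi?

Target arrival in UTC: 7:48 AM − 10:30 = 9:18 PM on Jun 4.
Subtract 14 hours and 55 minutes → departure 6:23 AM UTC on Jun 4.
Hanoi is UTC+7:00: 6:23 AM + 7:00 = 1:23 PM on Jun 4.

1:23 PM on Jun 4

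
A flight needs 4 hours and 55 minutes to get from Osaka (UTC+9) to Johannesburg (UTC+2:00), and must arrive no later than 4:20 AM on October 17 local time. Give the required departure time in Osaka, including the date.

6:25 AM on October 17

Target arrival in UTC: 4:20 AM − 2:00 = 2:20 AM on Oct 17.
Subtract 4 hours and 55 minutes → departure 9:25 PM UTC on Oct 16.
Osaka is UTC+9:00: 9:25 PM + 9:00 = 6:25 AM on Oct 17.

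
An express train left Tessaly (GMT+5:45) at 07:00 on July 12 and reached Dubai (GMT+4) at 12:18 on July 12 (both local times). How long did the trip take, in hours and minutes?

7 hours 3 minutes

Departure in UTC: 07:00 − 5:45 = 01:15 on Jul 12.
Arrival in UTC: 12:18 − 4:00 = 08:18 on Jul 12.
Elapsed = 08:18 − 01:15 = 7 hours 3 minutes.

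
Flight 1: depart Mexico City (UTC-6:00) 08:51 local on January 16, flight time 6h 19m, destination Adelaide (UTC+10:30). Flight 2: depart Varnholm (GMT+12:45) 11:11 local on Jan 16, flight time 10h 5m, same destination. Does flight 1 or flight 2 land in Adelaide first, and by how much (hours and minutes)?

Flight 1 in UTC: 08:51 + 6:00 = 14:51 on Jan 16.
+6 hours and 19 minutes → arrive 21:10 UTC on Jan 16.
Flight 2 in UTC: 11:11 − 12:45 = 22:26 on Jan 15.
+10 hours and 5 minutes → arrive 08:31 UTC on Jan 16.
Flight 2 lands earlier by 12 hours 39 minutes.

the second, by 12 hours 39 minutes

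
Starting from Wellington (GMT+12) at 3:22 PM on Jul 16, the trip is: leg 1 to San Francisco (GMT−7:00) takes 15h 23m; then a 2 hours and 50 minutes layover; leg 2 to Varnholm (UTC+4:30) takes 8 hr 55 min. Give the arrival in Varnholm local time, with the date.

11:00 AM on Jul 17

Convert departure to UTC: 3:22 PM − 12:00 = 3:22 AM UTC on Jul 16.
Add 15 hours and 23 minutes leg 1 → 6:45 PM UTC.
Add 2 hours 50 minutes layover in San Francisco → 9:35 PM UTC.
Add 8 hours 55 minutes leg 2 → 6:30 AM UTC (Jul 17).
Varnholm is UTC+4:30, so local arrival = 6:30 AM + 4:30 = 11:00 AM on Jul 17.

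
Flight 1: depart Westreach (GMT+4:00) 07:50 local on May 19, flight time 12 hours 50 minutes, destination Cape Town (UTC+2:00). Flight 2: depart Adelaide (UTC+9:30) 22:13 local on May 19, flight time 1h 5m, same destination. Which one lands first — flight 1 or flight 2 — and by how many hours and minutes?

the second, by 2 hours 52 minutes

Flight 1 in UTC: 07:50 − 4:00 = 03:50 on May 19.
+12 hours and 50 minutes → arrive 16:40 UTC on May 19.
Flight 2 in UTC: 22:13 − 9:30 = 12:43 on May 19.
+1 hour and 5 minutes → arrive 13:48 UTC on May 19.
Flight 2 lands earlier by 2 hours 52 minutes.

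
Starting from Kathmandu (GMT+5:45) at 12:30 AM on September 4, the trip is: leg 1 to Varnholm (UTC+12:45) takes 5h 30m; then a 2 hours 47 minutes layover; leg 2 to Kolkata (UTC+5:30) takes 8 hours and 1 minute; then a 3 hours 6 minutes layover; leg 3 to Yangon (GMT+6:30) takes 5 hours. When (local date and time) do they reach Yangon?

1:39 AM on September 5

Convert departure to UTC: 12:30 AM − 5:45 = 6:45 PM UTC on Sep 3.
Add 5 hours and 30 minutes leg 1 → 12:15 AM UTC (Sep 4).
Add 2 hours and 47 minutes layover in Varnholm → 3:02 AM UTC.
Add 8 hours and 1 minute leg 2 → 11:03 AM UTC.
Add 3 hours 6 minutes layover in Kolkata → 2:09 PM UTC.
Add 5 hours leg 3 → 7:09 PM UTC.
Yangon is UTC+6:30, so local arrival = 7:09 PM + 6:30 = 1:39 AM on Sep 5.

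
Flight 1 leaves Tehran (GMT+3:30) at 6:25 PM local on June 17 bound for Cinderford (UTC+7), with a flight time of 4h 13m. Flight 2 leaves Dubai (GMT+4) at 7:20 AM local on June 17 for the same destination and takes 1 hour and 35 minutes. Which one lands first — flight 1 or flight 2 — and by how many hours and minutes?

Flight 1 in UTC: 6:25 PM − 3:30 = 2:55 PM on Jun 17.
+4 hours 13 minutes → arrive 7:08 PM UTC on Jun 17.
Flight 2 in UTC: 7:20 AM − 4:00 = 3:20 AM on Jun 17.
+1 hour 35 minutes → arrive 4:55 AM UTC on Jun 17.
Flight 2 lands earlier by 14 hours 13 minutes.

the second, by 14 hours 13 minutes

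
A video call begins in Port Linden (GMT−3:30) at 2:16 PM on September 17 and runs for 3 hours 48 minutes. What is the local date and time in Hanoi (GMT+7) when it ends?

4:34 AM on Sep 18

Convert start to UTC: 2:16 PM + 3:30 = 5:46 PM UTC on Sep 17.
Add 3 hours 48 minutes duration → 9:34 PM UTC.
Hanoi is UTC+7:00, so local end time = 9:34 PM + 7:00 = 4:34 AM on Sep 18.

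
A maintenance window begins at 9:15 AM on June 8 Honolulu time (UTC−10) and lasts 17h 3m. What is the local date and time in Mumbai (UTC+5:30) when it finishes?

Convert start to UTC: 9:15 AM + 10:00 = 7:15 PM UTC on Jun 8.
Add 17 hours 3 minutes duration → 12:18 PM UTC (Jun 9).
Mumbai is UTC+5:30, so local end time = 12:18 PM + 5:30 = 5:48 PM on Jun 9.

5:48 PM on June 9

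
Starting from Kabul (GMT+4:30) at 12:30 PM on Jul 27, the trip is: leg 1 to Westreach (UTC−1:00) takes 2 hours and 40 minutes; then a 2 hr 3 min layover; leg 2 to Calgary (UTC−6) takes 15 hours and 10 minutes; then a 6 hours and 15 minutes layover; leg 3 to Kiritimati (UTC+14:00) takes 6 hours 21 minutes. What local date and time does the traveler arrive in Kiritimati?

Convert departure to UTC: 12:30 PM − 4:30 = 8:00 AM UTC on Jul 27.
Add 2 hours 40 minutes leg 1 → 10:40 AM UTC.
Add 2 hours and 3 minutes layover in Westreach → 12:43 PM UTC.
Add 15 hours 10 minutes leg 2 → 3:53 AM UTC (Jul 28).
Add 6 hours 15 minutes layover in Calgary → 10:08 AM UTC.
Add 6 hours 21 minutes leg 3 → 4:29 PM UTC.
Kiritimati is UTC+14:00, so local arrival = 4:29 PM + 14:00 = 6:29 AM on Jul 29.

6:29 AM on July 29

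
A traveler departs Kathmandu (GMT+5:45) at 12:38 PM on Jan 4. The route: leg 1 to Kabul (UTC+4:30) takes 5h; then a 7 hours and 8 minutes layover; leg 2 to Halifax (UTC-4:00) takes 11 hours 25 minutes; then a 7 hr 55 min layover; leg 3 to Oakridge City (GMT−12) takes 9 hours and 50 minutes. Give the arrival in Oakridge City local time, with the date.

12:11 PM on Jan 5

Convert departure to UTC: 12:38 PM − 5:45 = 6:53 AM UTC on Jan 4.
Add 5 hours leg 1 → 11:53 AM UTC.
Add 7 hours and 8 minutes layover in Kabul → 7:01 PM UTC.
Add 11 hours 25 minutes leg 2 → 6:26 AM UTC (Jan 5).
Add 7 hours and 55 minutes layover in Halifax → 2:21 PM UTC.
Add 9 hours and 50 minutes leg 3 → 12:11 AM UTC (Jan 6).
Oakridge City is UTC−12:00, so local arrival = 12:11 AM − 12:00 = 12:11 PM on Jan 5.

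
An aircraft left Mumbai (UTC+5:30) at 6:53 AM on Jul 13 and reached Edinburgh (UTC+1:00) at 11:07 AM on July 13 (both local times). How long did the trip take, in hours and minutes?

8 hours 44 minutes

Departure in UTC: 6:53 AM − 5:30 = 1:23 AM on Jul 13.
Arrival in UTC: 11:07 AM − 1:00 = 10:07 AM on Jul 13.
Elapsed = 10:07 AM − 1:23 AM = 8 hours 44 minutes.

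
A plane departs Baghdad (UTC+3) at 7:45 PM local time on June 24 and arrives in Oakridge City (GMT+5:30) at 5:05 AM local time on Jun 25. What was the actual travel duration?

6 hours 50 minutes

Oakridge City is 2:30 ahead of Baghdad.
Clock-face elapsed time (ignoring zones) is 9 hours 20 minutes.
Actual elapsed = 9 hours 20 minutes − 2:30 = 6 hours 50 minutes.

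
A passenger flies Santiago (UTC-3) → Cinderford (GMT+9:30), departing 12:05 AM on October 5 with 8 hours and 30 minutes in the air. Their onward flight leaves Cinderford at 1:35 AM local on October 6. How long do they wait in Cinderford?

Convert departure to UTC: 12:05 AM + 3:00 = 3:05 AM UTC on Oct 5.
Add 8 hours and 30 minutes flight time → 11:35 AM UTC.
Cinderford is UTC+9:30, so local arrival = 11:35 AM + 9:30 = 9:05 PM on Oct 5.
Layover = 1:35 AM − 9:05 PM (+1 day) = 4 hours 30 minutes.

4 hours 30 minutes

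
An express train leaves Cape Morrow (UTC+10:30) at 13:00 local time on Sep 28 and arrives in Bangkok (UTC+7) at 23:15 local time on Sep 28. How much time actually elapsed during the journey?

Departure in UTC: 13:00 − 10:30 = 02:30 on Sep 28.
Arrival in UTC: 23:15 − 7:00 = 16:15 on Sep 28.
Elapsed = 16:15 − 02:30 = 13 hours 45 minutes.

13 hours 45 minutes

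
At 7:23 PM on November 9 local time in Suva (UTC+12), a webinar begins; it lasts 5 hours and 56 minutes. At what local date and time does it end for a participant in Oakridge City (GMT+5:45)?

7:04 PM on Nov 9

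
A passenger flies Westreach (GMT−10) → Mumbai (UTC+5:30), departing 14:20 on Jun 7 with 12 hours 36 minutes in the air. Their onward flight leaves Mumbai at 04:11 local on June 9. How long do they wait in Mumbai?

Convert departure to UTC: 14:20 + 10:00 = 00:20 UTC on Jun 8.
Add 12 hours and 36 minutes flight time → 12:56 UTC.
Mumbai is UTC+5:30, so local arrival = 12:56 + 5:30 = 18:26 on Jun 8.
Layover = 04:11 − 18:26 (+1 day) = 9 hours 45 minutes.

9 hours 45 minutes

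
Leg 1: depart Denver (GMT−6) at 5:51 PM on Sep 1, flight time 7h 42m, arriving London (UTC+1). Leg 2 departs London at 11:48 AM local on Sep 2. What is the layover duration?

3 hours 15 minutes

Convert departure to UTC: 5:51 PM + 6:00 = 11:51 PM UTC on Sep 1.
Add 7 hours 42 minutes flight time → 7:33 AM UTC (Sep 2).
London is UTC+1:00, so local arrival = 7:33 AM + 1:00 = 8:33 AM on Sep 2.
Layover = 11:48 AM − 8:33 AM = 3 hours 15 minutes.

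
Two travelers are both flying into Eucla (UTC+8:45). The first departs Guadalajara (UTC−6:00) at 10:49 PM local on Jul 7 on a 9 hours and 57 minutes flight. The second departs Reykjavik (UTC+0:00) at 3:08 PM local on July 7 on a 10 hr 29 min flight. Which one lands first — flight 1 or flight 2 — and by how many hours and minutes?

the second, by 13 hours 9 minutes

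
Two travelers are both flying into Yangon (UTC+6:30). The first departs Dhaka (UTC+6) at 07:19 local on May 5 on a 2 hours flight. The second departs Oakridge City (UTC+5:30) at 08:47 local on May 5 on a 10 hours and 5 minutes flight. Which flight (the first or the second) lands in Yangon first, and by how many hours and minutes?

the first, by 10 hours 3 minutes

Flight 1 in UTC: 07:19 − 6:00 = 01:19 on May 5.
+2 hours → arrive 03:19 UTC on May 5.
Flight 2 in UTC: 08:47 − 5:30 = 03:17 on May 5.
+10 hours 5 minutes → arrive 13:22 UTC on May 5.
Flight 1 lands earlier by 10 hours 3 minutes.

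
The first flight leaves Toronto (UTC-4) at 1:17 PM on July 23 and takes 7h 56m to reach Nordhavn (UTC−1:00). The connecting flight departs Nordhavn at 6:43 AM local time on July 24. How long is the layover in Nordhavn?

Convert departure to UTC: 1:17 PM + 4:00 = 5:17 PM UTC on Jul 23.
Add 7 hours 56 minutes flight time → 1:13 AM UTC (Jul 24).
Nordhavn is UTC−1:00, so local arrival = 1:13 AM − 1:00 = 12:13 AM on Jul 24.
Layover = 6:43 AM − 12:13 AM = 6 hours 30 minutes.

6 hours 30 minutes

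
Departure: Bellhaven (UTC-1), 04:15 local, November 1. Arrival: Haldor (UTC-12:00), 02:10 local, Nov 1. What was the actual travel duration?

Departure in UTC: 04:15 + 1:00 = 05:15 on Nov 1.
Arrival in UTC: 02:10 + 12:00 = 14:10 on Nov 1.
Elapsed = 14:10 − 05:15 = 8 hours 55 minutes.

8 hours 55 minutes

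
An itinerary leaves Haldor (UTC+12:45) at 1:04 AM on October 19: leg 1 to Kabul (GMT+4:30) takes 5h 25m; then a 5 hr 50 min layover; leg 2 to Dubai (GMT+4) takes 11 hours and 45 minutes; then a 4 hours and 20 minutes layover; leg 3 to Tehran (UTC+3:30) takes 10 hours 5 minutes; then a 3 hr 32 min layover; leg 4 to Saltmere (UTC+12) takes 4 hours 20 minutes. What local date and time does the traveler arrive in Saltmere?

Convert departure to UTC: 1:04 AM − 12:45 = 12:19 PM UTC on Oct 18.
Add 5 hours 25 minutes leg 1 → 5:44 PM UTC.
Add 5 hours 50 minutes layover in Kabul → 11:34 PM UTC.
Add 11 hours 45 minutes leg 2 → 11:19 AM UTC (Oct 19).
Add 4 hours 20 minutes layover in Dubai → 3:39 PM UTC.
Add 10 hours 5 minutes leg 3 → 1:44 AM UTC (Oct 20).
Add 3 hours 32 minutes layover in Tehran → 5:16 AM UTC.
Add 4 hours 20 minutes leg 4 → 9:36 AM UTC.
Saltmere is UTC+12:00, so local arrival = 9:36 AM + 12:00 = 9:36 PM on Oct 20.

9:36 PM on October 20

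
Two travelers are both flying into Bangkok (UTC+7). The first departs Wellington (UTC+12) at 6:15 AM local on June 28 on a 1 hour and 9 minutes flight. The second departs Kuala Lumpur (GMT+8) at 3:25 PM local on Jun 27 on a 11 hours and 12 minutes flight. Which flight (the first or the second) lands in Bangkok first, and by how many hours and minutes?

Flight 1 in UTC: 6:15 AM − 12:00 = 6:15 PM on Jun 27.
+1 hour 9 minutes → arrive 7:24 PM UTC on Jun 27.
Flight 2 in UTC: 3:25 PM − 8:00 = 7:25 AM on Jun 27.
+11 hours and 12 minutes → arrive 6:37 PM UTC on Jun 27.
Flight 2 lands earlier by 47 minutes.

the second, by 47 minutes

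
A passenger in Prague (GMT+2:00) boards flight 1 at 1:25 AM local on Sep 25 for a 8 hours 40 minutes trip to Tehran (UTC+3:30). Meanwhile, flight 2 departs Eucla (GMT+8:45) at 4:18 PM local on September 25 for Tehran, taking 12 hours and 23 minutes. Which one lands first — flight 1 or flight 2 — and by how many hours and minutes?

Flight 1 in UTC: 1:25 AM − 2:00 = 11:25 PM on Sep 24.
+8 hours 40 minutes → arrive 8:05 AM UTC on Sep 25.
Flight 2 in UTC: 4:18 PM − 8:45 = 7:33 AM on Sep 25.
+12 hours 23 minutes → arrive 7:56 PM UTC on Sep 25.
Flight 1 lands earlier by 11 hours 51 minutes.

the first, by 11 hours 51 minutes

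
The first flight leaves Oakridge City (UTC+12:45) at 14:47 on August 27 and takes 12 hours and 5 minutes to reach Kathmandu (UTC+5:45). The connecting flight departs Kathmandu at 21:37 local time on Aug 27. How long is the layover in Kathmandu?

1 hour 45 minutes

Convert departure to UTC: 14:47 − 12:45 = 02:02 UTC on Aug 27.
Add 12 hours and 5 minutes flight time → 14:07 UTC.
Kathmandu is UTC+5:45, so local arrival = 14:07 + 5:45 = 19:52 on Aug 27.
Layover = 21:37 − 19:52 = 1 hour 45 minutes.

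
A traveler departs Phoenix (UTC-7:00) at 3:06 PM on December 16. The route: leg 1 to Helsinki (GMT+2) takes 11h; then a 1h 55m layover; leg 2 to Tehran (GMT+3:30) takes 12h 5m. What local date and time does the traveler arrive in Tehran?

2:36 AM on December 18

Convert departure to UTC: 3:06 PM + 7:00 = 10:06 PM UTC on Dec 16.
Add 11 hours leg 1 → 9:06 AM UTC (Dec 17).
Add 1 hour and 55 minutes layover in Helsinki → 11:01 AM UTC.
Add 12 hours 5 minutes leg 2 → 11:06 PM UTC.
Tehran is UTC+3:30, so local arrival = 11:06 PM + 3:30 = 2:36 AM on Dec 18.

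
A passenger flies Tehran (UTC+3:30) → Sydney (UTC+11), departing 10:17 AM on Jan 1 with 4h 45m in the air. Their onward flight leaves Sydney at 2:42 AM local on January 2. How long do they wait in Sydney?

4 hours 10 minutes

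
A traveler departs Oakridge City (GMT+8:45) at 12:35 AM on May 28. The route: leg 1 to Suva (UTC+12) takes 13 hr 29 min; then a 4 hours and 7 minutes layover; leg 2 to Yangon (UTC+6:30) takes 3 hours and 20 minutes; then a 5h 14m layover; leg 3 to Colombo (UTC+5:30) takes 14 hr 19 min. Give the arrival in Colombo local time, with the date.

1:49 PM on May 29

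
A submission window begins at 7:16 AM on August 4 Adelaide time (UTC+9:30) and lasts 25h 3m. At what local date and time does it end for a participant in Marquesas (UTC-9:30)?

Convert start to UTC: 7:16 AM − 9:30 = 9:46 PM UTC on Aug 3.
Add 25 hours and 3 minutes duration → 10:49 PM UTC (Aug 4).
Marquesas is UTC−9:30, so local end time = 10:49 PM − 9:30 = 1:19 PM on Aug 4.

1:19 PM on August 4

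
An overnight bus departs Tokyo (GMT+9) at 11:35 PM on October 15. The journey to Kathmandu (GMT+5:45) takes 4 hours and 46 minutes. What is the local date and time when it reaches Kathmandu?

Convert departure to UTC: 11:35 PM − 9:00 = 2:35 PM UTC on Oct 15.
Add 4 hours 46 minutes travel time → 7:21 PM UTC.
Kathmandu is UTC+5:45, so local arrival = 7:21 PM + 5:45 = 1:06 AM on Oct 16.

1:06 AM on Oct 16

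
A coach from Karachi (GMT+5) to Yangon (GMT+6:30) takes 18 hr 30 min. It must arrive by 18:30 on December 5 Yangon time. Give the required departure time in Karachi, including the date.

Target arrival in UTC: 18:30 − 6:30 = 12:00 on Dec 5.
Subtract 18 hours 30 minutes → departure 17:30 UTC on Dec 4.
Karachi is UTC+5:00: 17:30 + 5:00 = 22:30 on Dec 4.

22:30 on December 4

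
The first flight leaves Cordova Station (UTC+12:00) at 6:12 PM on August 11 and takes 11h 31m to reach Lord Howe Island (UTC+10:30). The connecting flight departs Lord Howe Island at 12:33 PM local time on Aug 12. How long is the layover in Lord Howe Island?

8 hours 20 minutes

Convert departure to UTC: 6:12 PM − 12:00 = 6:12 AM UTC on Aug 11.
Add 11 hours and 31 minutes flight time → 5:43 PM UTC.
Lord Howe Island is UTC+10:30, so local arrival = 5:43 PM + 10:30 = 4:13 AM on Aug 12.
Layover = 12:33 PM − 4:13 AM = 8 hours 20 minutes.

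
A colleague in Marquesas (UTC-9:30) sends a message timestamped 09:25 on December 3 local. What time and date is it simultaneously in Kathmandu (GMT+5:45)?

00:40 on December 4

In UTC: 09:25 + 9:30 = 18:55 on Dec 3.
Kathmandu is UTC+5:45: 18:55 + 5:45 = 00:40 on Dec 4.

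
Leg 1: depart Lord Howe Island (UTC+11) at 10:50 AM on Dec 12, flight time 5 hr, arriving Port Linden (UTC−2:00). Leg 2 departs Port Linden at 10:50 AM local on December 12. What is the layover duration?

Convert departure to UTC: 10:50 AM − 11:00 = 11:50 PM UTC on Dec 11.
Add 5 hours flight time → 4:50 AM UTC (Dec 12).
Port Linden is UTC−2:00, so local arrival = 4:50 AM − 2:00 = 2:50 AM on Dec 12.
Layover = 10:50 AM − 2:50 AM = 8 hours.

8 hours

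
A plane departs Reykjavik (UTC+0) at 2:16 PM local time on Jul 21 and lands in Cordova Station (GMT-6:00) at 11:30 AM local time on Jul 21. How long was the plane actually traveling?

Departure is already UTC: 2:16 PM on Jul 21.
Arrival in UTC: 11:30 AM + 6:00 = 5:30 PM on Jul 21.
Elapsed = 5:30 PM − 2:16 PM = 3 hours 14 minutes.

3 hours 14 minutes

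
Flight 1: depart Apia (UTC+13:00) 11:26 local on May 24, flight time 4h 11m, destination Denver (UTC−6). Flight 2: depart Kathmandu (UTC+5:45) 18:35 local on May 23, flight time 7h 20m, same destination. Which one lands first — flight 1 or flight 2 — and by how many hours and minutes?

the second, by 6 hours 27 minutes

Flight 1 in UTC: 11:26 − 13:00 = 22:26 on May 23.
+4 hours 11 minutes → arrive 02:37 UTC on May 24.
Flight 2 in UTC: 18:35 − 5:45 = 12:50 on May 23.
+7 hours 20 minutes → arrive 20:10 UTC on May 23.
Flight 2 lands earlier by 6 hours 27 minutes.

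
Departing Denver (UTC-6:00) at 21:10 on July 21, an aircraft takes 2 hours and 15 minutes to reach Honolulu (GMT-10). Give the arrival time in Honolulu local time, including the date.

Convert departure to UTC: 21:10 + 6:00 = 03:10 UTC on Jul 22.
Add 2 hours and 15 minutes travel time → 05:25 UTC.
Honolulu is UTC−10:00, so local arrival = 05:25 − 10:00 = 19:25 on Jul 21.

19:25 on July 21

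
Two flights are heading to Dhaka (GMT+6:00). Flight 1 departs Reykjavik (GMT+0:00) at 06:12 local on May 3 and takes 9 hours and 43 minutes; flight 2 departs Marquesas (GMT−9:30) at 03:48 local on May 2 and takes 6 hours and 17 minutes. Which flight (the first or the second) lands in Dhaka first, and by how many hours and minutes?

Flight 1 departs at 06:12 UTC (May 3).
+9 hours and 43 minutes → arrive 15:55 UTC on May 3.
Flight 2 in UTC: 03:48 + 9:30 = 13:18 on May 2.
+6 hours 17 minutes → arrive 19:35 UTC on May 2.
Flight 2 lands earlier by 20 hours 20 minutes.

the second, by 20 hours 20 minutes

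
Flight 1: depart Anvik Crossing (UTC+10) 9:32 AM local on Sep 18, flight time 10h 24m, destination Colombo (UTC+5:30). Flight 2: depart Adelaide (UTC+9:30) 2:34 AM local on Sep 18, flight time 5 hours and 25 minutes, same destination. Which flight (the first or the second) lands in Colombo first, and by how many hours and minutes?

the second, by 11 hours 27 minutes

Flight 1 in UTC: 9:32 AM − 10:00 = 11:32 PM on Sep 17.
+10 hours 24 minutes → arrive 9:56 AM UTC on Sep 18.
Flight 2 in UTC: 2:34 AM − 9:30 = 5:04 PM on Sep 17.
+5 hours 25 minutes → arrive 10:29 PM UTC on Sep 17.
Flight 2 lands earlier by 11 hours 27 minutes.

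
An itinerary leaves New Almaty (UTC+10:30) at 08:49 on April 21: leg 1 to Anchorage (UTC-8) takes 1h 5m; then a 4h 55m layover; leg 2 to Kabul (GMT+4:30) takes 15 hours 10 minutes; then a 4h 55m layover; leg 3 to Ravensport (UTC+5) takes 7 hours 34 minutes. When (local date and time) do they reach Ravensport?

Convert departure to UTC: 08:49 − 10:30 = 22:19 UTC on Apr 20.
Add 1 hour and 5 minutes leg 1 → 23:24 UTC.
Add 4 hours and 55 minutes layover in Anchorage → 04:19 UTC (Apr 21).
Add 15 hours 10 minutes leg 2 → 19:29 UTC.
Add 4 hours and 55 minutes layover in Kabul → 00:24 UTC (Apr 22).
Add 7 hours 34 minutes leg 3 → 07:58 UTC.
Ravensport is UTC+5:00, so local arrival = 07:58 + 5:00 = 12:58 on Apr 22.

12:58 on Apr 22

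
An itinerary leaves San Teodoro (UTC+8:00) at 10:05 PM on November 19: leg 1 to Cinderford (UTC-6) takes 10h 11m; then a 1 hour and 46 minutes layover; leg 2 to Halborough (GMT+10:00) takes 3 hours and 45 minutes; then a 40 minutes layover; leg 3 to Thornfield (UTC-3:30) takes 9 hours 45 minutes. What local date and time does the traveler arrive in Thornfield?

12:42 PM on November 20

Convert departure to UTC: 10:05 PM − 8:00 = 2:05 PM UTC on Nov 19.
Add 10 hours 11 minutes leg 1 → 12:16 AM UTC (Nov 20).
Add 1 hour 46 minutes layover in Cinderford → 2:02 AM UTC.
Add 3 hours 45 minutes leg 2 → 5:47 AM UTC.
Add 40 minutes layover in Halborough → 6:27 AM UTC.
Add 9 hours 45 minutes leg 3 → 4:12 PM UTC.
Thornfield is UTC−3:30, so local arrival = 4:12 PM − 3:30 = 12:42 PM on Nov 20.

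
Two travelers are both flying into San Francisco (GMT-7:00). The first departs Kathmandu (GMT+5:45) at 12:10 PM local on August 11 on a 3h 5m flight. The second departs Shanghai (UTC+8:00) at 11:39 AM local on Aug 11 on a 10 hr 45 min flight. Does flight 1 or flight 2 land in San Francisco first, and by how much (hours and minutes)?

the first, by 4 hours 54 minutes

Flight 1 in UTC: 12:10 PM − 5:45 = 6:25 AM on Aug 11.
+3 hours 5 minutes → arrive 9:30 AM UTC on Aug 11.
Flight 2 in UTC: 11:39 AM − 8:00 = 3:39 AM on Aug 11.
+10 hours and 45 minutes → arrive 2:24 PM UTC on Aug 11.
Flight 1 lands earlier by 4 hours 54 minutes.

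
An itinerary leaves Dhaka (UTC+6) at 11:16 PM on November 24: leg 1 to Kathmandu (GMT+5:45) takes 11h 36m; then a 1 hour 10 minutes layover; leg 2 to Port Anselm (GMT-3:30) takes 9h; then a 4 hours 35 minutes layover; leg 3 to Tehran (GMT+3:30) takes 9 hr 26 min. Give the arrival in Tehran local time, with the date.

8:33 AM on November 26

Convert departure to UTC: 11:16 PM − 6:00 = 5:16 PM UTC on Nov 24.
Add 11 hours and 36 minutes leg 1 → 4:52 AM UTC (Nov 25).
Add 1 hour and 10 minutes layover in Kathmandu → 6:02 AM UTC.
Add 9 hours leg 2 → 3:02 PM UTC.
Add 4 hours 35 minutes layover in Port Anselm → 7:37 PM UTC.
Add 9 hours 26 minutes leg 3 → 5:03 AM UTC (Nov 26).
Tehran is UTC+3:30, so local arrival = 5:03 AM + 3:30 = 8:33 AM on Nov 26.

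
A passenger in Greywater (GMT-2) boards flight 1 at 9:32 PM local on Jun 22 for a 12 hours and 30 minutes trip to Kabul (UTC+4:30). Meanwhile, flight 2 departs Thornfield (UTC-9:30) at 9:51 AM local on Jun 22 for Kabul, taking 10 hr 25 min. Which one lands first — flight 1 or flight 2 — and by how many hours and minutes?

the second, by 6 hours 16 minutes

Flight 1 in UTC: 9:32 PM + 2:00 = 11:32 PM on Jun 22.
+12 hours and 30 minutes → arrive 12:02 PM UTC on Jun 23.
Flight 2 in UTC: 9:51 AM + 9:30 = 7:21 PM on Jun 22.
+10 hours and 25 minutes → arrive 5:46 AM UTC on Jun 23.
Flight 2 lands earlier by 6 hours 16 minutes.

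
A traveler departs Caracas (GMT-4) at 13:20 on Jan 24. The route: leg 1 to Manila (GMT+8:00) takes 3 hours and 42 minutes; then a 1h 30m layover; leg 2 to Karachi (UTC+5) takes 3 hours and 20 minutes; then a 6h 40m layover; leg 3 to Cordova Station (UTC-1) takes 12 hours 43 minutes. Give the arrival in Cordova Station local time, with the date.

Convert departure to UTC: 13:20 + 4:00 = 17:20 UTC on Jan 24.
Add 3 hours 42 minutes leg 1 → 21:02 UTC.
Add 1 hour and 30 minutes layover in Manila → 22:32 UTC.
Add 3 hours 20 minutes leg 2 → 01:52 UTC (Jan 25).
Add 6 hours and 40 minutes layover in Karachi → 08:32 UTC.
Add 12 hours 43 minutes leg 3 → 21:15 UTC.
Cordova Station is UTC−1:00, so local arrival = 21:15 − 1:00 = 20:15 on Jan 25.

20:15 on January 25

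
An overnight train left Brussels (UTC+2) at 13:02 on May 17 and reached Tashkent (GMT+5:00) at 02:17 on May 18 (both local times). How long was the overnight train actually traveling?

Tashkent is 3:00 ahead of Brussels.
Clock-face elapsed time (ignoring zones) is 13 hours 15 minutes.
Actual elapsed = 13 hours 15 minutes − 3:00 = 10 hours 15 minutes.

10 hours 15 minutes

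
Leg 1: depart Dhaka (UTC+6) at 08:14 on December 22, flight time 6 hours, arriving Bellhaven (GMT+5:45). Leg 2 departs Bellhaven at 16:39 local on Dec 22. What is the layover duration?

Convert departure to UTC: 08:14 − 6:00 = 02:14 UTC on Dec 22.
Add 6 hours flight time → 08:14 UTC.
Bellhaven is UTC+5:45, so local arrival = 08:14 + 5:45 = 13:59 on Dec 22.
Layover = 16:39 − 13:59 = 2 hours 40 minutes.

2 hours 40 minutes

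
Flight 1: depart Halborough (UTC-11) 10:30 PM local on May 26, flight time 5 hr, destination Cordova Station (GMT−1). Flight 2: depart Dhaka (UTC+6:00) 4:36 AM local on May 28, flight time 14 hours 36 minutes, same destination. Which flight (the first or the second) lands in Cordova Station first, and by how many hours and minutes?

Flight 1 in UTC: 10:30 PM + 11:00 = 9:30 AM on May 27.
+5 hours → arrive 2:30 PM UTC on May 27.
Flight 2 in UTC: 4:36 AM − 6:00 = 10:36 PM on May 27.
+14 hours and 36 minutes → arrive 1:12 PM UTC on May 28.
Flight 1 lands earlier by 22 hours 42 minutes.

the first, by 22 hours 42 minutes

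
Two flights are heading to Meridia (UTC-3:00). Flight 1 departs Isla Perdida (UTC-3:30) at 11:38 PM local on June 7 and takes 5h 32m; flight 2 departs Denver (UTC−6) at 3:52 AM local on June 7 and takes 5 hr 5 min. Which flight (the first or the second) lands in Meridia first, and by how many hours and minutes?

Flight 1 in UTC: 11:38 PM + 3:30 = 3:08 AM on Jun 8.
+5 hours 32 minutes → arrive 8:40 AM UTC on Jun 8.
Flight 2 in UTC: 3:52 AM + 6:00 = 9:52 AM on Jun 7.
+5 hours 5 minutes → arrive 2:57 PM UTC on Jun 7.
Flight 2 lands earlier by 17 hours 43 minutes.

the second, by 17 hours 43 minutes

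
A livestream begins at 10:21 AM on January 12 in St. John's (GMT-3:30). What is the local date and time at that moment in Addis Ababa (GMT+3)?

In UTC: 10:21 AM + 3:30 = 1:51 PM on Jan 12.
Addis Ababa is UTC+3:00: 1:51 PM + 3:00 = 4:51 PM on Jan 12.

4:51 PM on Jan 12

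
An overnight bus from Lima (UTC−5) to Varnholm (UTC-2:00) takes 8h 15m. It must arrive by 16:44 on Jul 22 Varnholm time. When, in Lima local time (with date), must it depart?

05:29 on Jul 22

Target arrival in UTC: 16:44 + 2:00 = 18:44 on Jul 22.
Subtract 8 hours and 15 minutes → departure 10:29 UTC on Jul 22.
Lima is UTC−5:00: 10:29 − 5:00 = 05:29 on Jul 22.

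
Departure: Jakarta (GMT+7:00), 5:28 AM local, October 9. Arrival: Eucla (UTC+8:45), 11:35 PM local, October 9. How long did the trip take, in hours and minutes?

16 hours 22 minutes

Eucla is 1:45 ahead of Jakarta.
Clock-face elapsed time (ignoring zones) is 18 hours 7 minutes.
Actual elapsed = 18 hours 7 minutes − 1:45 = 16 hours 22 minutes.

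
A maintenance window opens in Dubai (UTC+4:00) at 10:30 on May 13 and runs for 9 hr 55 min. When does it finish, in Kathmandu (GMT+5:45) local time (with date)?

22:10 on May 13

Kathmandu is 1:45 ahead of Dubai.
After 9 hours 55 minutes it is 20:25 in Dubai.
Shift by the zone difference: 20:25 + 1:45 = 22:10 on May 13 in Kathmandu.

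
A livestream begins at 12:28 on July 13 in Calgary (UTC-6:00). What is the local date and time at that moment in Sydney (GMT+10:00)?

In UTC: 12:28 + 6:00 = 18:28 on Jul 13.
Sydney is UTC+10:00: 18:28 + 10:00 = 04:28 on Jul 14.

04:28 on July 14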